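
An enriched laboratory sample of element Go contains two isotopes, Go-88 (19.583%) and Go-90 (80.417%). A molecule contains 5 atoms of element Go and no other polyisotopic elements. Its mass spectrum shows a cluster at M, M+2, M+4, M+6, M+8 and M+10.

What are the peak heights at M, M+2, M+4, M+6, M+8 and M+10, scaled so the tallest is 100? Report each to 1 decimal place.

Expanding (0.19583 + 0.80417)^5:
P(M) = 0.19583^5 = 0.000288
P(M+2) = 5 × 0.19583^4 × 0.80417^1 = 0.005913
P(M+4) = 10 × 0.19583^3 × 0.80417^2 = 0.048566
P(M+6) = 10 × 0.19583^2 × 0.80417^3 = 0.199435
P(M+8) = 5 × 0.19583^1 × 0.80417^4 = 0.409488
P(M+10) = 0.80417^5 = 0.336310
The M+8 peak is largest (0.409488); scaling to 100 gives 0.1 : 1.4 : 11.9 : 48.7 : 100.0 : 82.1.

0.1 : 1.4 : 11.9 : 48.7 : 100.0 : 82.1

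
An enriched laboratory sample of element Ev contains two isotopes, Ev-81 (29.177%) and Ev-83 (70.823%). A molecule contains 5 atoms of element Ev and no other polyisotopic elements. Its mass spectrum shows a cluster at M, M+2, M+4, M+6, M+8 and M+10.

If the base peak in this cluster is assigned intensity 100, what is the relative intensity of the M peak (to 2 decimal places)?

(0.29177 + 0.70823)^5 gives M 0.0021, M+2 0.0257, M+4 0.1246, M+6 0.3024, M+8 0.3670, M+10 0.1782; the largest is M+8.
P(M+8) = C(5,4) × 0.29177^1 × 0.70823^4 = 5 × 0.29177 × 0.25159226 = 0.367035 (base)
P(M) = C(5,0) × 0.29177^5 × 0.70823^0 = 1 × 0.00211448 × 1.0000 = 0.002114
Relative intensity = 0.002114 / 0.367035 × 100 = 0.58

0.58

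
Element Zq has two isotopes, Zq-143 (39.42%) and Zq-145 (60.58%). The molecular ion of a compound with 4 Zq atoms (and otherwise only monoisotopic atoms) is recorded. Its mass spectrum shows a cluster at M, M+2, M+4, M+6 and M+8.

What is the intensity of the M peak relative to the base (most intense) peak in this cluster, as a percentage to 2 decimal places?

6.89%

Term probabilities: M 0.0241, M+2 0.1484, M+4 0.3422, M+6 0.3506, M+8 0.1347. Base peak = M+6.
P(M+6) = C(4,3) × 0.3942^1 × 0.6058^3 = 4 × 0.3942 × 0.22232475 = 0.350562 (base)
P(M) = C(4,0) × 0.3942^4 × 0.6058^0 = 1 × 0.02414718 × 1.0000 = 0.024147
Relative intensity = 0.024147 / 0.350562 × 100 = 6.89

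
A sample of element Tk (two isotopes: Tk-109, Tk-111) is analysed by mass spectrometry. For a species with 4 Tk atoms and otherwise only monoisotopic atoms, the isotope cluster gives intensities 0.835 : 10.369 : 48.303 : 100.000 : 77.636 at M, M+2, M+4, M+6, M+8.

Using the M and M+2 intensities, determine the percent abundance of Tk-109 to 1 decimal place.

Write p for the Tk-109 fraction. I(M+2)/I(M) = [C(4,1)·p^3·(1−p)] / p^4 = 4·(1−p)/p = 10.369/0.835 = 12.4180
(1−p)/p = 12.4180/4 = 3.1045  ⇒  p = 1/(1 + 3.1045) = 0.2436
Tk-109: 24.4%, Tk-111: 75.6%.

24.4%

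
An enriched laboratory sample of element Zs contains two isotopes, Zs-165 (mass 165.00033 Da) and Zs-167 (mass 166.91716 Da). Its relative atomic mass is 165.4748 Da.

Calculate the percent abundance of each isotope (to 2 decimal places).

Zs-165: 75.25%, Zs-167: 24.75%

With x = fraction of Zs-165 (so Zs-167 is 1 − x):
165.00033·x + 166.91716·(1 − x) = 165.4748
(165.00033 − 166.91716)·x = 165.4748 − 166.91716
x = -1.44236 / -1.91683 = 0.75247 → 75.25% Zs-165, 24.75% Zs-167.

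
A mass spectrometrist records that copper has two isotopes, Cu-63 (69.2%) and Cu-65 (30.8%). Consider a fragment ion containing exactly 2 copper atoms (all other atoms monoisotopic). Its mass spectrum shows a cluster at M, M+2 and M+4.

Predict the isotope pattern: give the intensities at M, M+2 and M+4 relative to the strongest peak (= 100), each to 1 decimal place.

100.0 : 89.0 : 19.8

Each Cu atom is independently Cu-63 (p = 0.692) or Cu-65 (q = 0.308); the cluster is the binomial expansion (p + q)^2.
P(M) = 0.692^2 = 0.478864
P(M+2) = 2 × 0.692^1 × 0.308^1 = 0.426272
P(M+4) = 0.308^2 = 0.094864
The M peak is largest (0.478864); scaling to 100 gives 100.0 : 89.0 : 19.8.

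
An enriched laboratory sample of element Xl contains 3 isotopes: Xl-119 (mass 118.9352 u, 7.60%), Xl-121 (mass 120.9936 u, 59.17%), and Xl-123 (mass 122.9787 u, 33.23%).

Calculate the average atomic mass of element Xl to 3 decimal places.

Weight each isotope mass by its fractional abundance: 0.0760 × 118.9352 + 0.5917 × 120.9936 + 0.3323 × 122.9787
= 9.03908 + 71.59191 + 40.86582 = 121.49681 u

121.497 u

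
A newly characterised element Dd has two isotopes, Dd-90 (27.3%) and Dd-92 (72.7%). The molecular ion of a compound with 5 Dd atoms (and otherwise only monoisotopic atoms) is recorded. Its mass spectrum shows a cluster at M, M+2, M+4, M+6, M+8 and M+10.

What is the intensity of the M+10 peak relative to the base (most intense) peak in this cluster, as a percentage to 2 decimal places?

53.26%

(0.273 + 0.727)^5 gives M 0.0015, M+2 0.0202, M+4 0.1075, M+6 0.2864, M+8 0.3813, M+10 0.2031; the largest is M+8.
P(M+8) = C(5,4) × 0.273^1 × 0.727^4 = 5 × 0.2730 × 0.2793429 = 0.381303 (base)
P(M+10) = C(5,5) × 0.273^0 × 0.727^5 = 1 × 1.0000 × 0.20308229 = 0.203082
Relative intensity = 0.203082 / 0.381303 × 100 = 53.26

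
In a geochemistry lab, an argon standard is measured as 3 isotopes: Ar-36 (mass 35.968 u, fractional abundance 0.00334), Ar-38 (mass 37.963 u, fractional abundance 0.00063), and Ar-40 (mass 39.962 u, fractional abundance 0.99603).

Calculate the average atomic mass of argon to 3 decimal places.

39.947 u

The abundance-weighted mean is 0.00334 × 35.968 + 0.00063 × 37.963 + 0.99603 × 39.962
= 0.1201 + 0.0239 + 39.8034 = 39.9474 u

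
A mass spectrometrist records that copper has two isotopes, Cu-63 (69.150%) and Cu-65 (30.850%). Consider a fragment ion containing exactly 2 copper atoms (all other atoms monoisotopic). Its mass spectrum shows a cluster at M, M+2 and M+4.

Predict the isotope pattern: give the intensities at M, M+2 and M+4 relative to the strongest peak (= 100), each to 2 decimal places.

100.00 : 89.23 : 19.90

The 2 Cu atoms are independent, so intensities follow the terms of (0.69150 + 0.30850)^2.
P(M) = 0.69150^2 = 0.478172
P(M+2) = 2 × 0.69150^1 × 0.30850^1 = 0.426656
P(M+4) = 0.30850^2 = 0.095172
The M peak is largest (0.478172); scaling to 100 gives 100.00 : 89.23 : 19.90.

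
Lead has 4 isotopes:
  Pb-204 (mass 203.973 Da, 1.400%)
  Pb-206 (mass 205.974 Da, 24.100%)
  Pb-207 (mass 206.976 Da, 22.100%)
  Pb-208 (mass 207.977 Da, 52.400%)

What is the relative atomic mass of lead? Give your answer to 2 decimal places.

207.22 Da

Ar = Σ fᵢ·mᵢ = 0.01400 × 203.973 + 0.24100 × 205.974 + 0.22100 × 206.976 + 0.52400 × 207.977
= 2.8556 + 49.6397 + 45.7417 + 108.9799 = 207.2169 Da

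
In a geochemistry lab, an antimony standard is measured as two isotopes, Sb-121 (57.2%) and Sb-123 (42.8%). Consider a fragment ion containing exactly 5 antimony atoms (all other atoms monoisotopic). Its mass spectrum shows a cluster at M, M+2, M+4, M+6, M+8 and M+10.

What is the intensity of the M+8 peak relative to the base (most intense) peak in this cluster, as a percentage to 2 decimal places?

27.99%

(0.572 + 0.428)^5 gives M 0.0612, M+2 0.2291, M+4 0.3428, M+6 0.2565, M+8 0.0960, M+10 0.0144; the largest is M+4.
P(M+4) = C(5,2) × 0.572^3 × 0.428^2 = 10 × 0.18714925 × 0.183184 = 0.342827 (base)
P(M+8) = C(5,4) × 0.572^1 × 0.428^4 = 5 × 0.5720 × 0.03355638 = 0.095971
Relative intensity = 0.095971 / 0.342827 × 100 = 27.99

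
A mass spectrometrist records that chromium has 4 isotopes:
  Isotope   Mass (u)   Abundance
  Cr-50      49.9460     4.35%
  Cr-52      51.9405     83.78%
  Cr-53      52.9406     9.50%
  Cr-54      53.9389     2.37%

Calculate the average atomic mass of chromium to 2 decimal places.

Ar = Σ fᵢ·mᵢ = 0.0435 × 49.9460 + 0.8378 × 51.9405 + 0.0950 × 52.9406 + 0.0237 × 53.9389
= 2.17265 + 43.51575 + 5.02936 + 1.27835 = 51.99611 u

52.00 u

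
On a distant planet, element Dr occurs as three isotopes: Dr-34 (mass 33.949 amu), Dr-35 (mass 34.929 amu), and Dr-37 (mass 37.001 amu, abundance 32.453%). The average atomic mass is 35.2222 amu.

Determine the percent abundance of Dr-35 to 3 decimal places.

28.850%

Let x and y be the fractions of Dr-34 and Dr-35. Then x + y = 1 − 0.32453 = 0.67547 and 33.949x + 34.929y = 35.2222 − 0.32453×37.001 = 23.21426547.
Substituting: 33.949x + 34.929(0.67547 − x) = 23.21426547
(33.949 − 34.929)x = -0.37922616  ⇒  x = 0.38697, y = 0.28850
Dr-34: 38.697%, Dr-35: 28.850%.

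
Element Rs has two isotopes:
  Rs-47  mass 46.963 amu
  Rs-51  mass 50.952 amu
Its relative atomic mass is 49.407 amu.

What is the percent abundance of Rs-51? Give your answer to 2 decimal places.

Let x be the fractional abundance of Rs-47; then Rs-51 has abundance 1 − x.
46.963·x + 50.952·(1 − x) = 49.407
(46.963 − 50.952)·x = 49.407 − 50.952
x = -1.545 / -3.989 = 0.38732 → 38.73% Rs-47, 61.27% Rs-51.

61.27%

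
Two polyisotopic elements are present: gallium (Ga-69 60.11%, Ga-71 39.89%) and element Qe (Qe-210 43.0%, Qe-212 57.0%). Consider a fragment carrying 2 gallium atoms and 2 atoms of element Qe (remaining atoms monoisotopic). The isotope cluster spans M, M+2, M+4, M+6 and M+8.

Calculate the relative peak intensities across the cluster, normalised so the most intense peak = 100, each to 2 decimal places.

17.49 : 69.60 : 100.00 : 61.22 : 13.54

Gallium pattern (n=2): 0.36132121 : 0.47955758 : 0.15912121
Element Qe pattern (n=2): 0.1849 : 0.4902 : 0.3249
Convolve the two distributions (both contribute in 2-u steps):
  M: 0.36132121×0.1849 = 0.066808
  M+2: 0.36132121×0.4902 + 0.47955758×0.1849 = 0.265790
  M+4: 0.36132121×0.3249 + 0.47955758×0.4902 + 0.15912121×0.1849 = 0.381894
  M+6: 0.47955758×0.3249 + 0.15912121×0.4902 = 0.233809
  M+8: 0.15912121×0.3249 = 0.051698
Scale to base peak (0.381894) = 100: 17.49 : 69.60 : 100.00 : 61.22 : 13.54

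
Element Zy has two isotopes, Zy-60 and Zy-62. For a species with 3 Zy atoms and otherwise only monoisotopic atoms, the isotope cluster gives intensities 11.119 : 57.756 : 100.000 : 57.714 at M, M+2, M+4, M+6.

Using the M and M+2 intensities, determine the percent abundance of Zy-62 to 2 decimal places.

If p is the fraction of Zy that is Zy-60, then I(M+2)/I(M) = [C(3,1)·p^2·(1−p)] / p^3 = 3·(1−p)/p = 57.756/11.119 = 5.1944
(1−p)/p = 5.1944/3 = 1.7315  ⇒  p = 1/(1 + 1.7315) = 0.3661
Zy-60: 36.61%, Zy-62: 63.39%.

63.39%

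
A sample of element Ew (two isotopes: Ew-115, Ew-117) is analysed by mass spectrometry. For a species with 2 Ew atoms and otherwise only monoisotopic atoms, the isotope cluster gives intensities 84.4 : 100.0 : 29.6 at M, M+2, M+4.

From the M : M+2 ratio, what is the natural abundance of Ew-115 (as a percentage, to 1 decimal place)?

62.8%

Write p for the Ew-115 fraction. I(M+2)/I(M) = [C(2,1)·p^1·(1−p)] / p^2 = 2·(1−p)/p = 100.0/84.4 = 1.1848
(1−p)/p = 1.1848/2 = 0.5924  ⇒  p = 1/(1 + 0.5924) = 0.6280
Ew-115: 62.8%, Ew-117: 37.2%.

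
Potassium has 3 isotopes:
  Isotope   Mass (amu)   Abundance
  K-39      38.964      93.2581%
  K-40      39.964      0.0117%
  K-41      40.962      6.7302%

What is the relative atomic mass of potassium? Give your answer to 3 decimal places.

39.099 amu

The abundance-weighted mean is 0.932581 × 38.964 + 0.000117 × 39.964 + 0.067302 × 40.962
= 36.3371 + 0.0047 + 2.7568 = 39.0986 amu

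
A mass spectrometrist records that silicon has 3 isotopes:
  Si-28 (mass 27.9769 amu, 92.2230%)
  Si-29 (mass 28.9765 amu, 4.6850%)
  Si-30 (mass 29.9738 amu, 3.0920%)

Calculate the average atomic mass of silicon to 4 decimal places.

28.0855 amu

Weight each isotope mass by its fractional abundance: 0.922230 × 27.9769 + 0.046850 × 28.9765 + 0.030920 × 29.9738
= 25.80114 + 1.35755 + 0.92679 = 28.08548 amu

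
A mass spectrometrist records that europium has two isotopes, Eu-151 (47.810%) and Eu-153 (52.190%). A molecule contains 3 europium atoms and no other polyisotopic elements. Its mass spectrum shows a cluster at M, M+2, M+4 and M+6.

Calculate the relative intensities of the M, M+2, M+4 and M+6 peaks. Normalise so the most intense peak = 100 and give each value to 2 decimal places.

27.97 : 91.61 : 100.00 : 36.39

Each Eu atom is independently Eu-151 (p = 0.47810) or Eu-153 (q = 0.52190); the cluster is the binomial expansion (p + q)^3.
P(M) = 0.47810^3 = 0.109284
P(M+2) = 3 × 0.47810^2 × 0.52190^1 = 0.357887
P(M+4) = 3 × 0.47810^1 × 0.52190^2 = 0.390674
P(M+6) = 0.52190^3 = 0.142155
The M+4 peak is largest (0.390674); scaling to 100 gives 27.97 : 91.61 : 100.00 : 36.39.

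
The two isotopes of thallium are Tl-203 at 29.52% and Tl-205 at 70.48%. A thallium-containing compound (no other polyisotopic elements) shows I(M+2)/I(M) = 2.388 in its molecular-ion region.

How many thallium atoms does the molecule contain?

The M+2/M ratio from n Tl atoms is n · q/p = n · 0.7048/0.2952.
n = 2.388 × 0.2952/0.7048 = 1.00 ≈ 1

1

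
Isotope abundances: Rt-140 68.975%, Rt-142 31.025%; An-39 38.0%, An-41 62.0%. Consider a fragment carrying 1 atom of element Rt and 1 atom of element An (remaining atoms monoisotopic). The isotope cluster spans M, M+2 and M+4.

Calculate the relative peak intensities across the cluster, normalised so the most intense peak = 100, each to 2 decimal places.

Element Rt pattern (n=1): 0.68975 : 0.31025
Element An pattern (n=1): 0.3800 : 0.6200
Convolve the two distributions (both contribute in 2-u steps):
  M: 0.68975×0.3800 = 0.262105
  M+2: 0.68975×0.6200 + 0.31025×0.3800 = 0.545540
  M+4: 0.31025×0.6200 = 0.192355
Scale to base peak (0.545540) = 100: 48.05 : 100.00 : 35.26

48.05 : 100.00 : 35.26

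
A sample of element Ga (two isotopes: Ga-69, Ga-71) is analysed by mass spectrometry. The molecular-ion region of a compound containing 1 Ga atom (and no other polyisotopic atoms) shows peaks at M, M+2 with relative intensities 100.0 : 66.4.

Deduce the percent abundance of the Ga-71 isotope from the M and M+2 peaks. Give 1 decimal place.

If p is the fraction of Ga that is Ga-69, then I(M+2)/I(M) = [C(1,1)·p^0·(1−p)] / p^1 = 1·(1−p)/p = 66.4/100.0 = 0.6640
(1−p)/p = 0.6640/1 = 0.6640  ⇒  p = 1/(1 + 0.6640) = 0.6010
Ga-69: 60.1%, Ga-71: 39.9%.

39.9%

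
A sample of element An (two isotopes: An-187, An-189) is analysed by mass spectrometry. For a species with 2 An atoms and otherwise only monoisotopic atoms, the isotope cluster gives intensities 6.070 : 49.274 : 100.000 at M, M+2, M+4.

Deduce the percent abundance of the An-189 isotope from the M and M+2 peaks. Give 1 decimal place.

80.2%

Write p for the An-187 fraction. I(M+2)/I(M) = [C(2,1)·p^1·(1−p)] / p^2 = 2·(1−p)/p = 49.274/6.070 = 8.1176
(1−p)/p = 8.1176/2 = 4.0588  ⇒  p = 1/(1 + 4.0588) = 0.1977
An-187: 19.8%, An-189: 80.2%.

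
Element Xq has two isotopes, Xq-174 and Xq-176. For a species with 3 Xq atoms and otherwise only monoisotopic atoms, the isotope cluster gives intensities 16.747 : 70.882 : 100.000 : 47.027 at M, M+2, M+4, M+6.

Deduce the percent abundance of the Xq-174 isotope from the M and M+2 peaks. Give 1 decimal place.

Write p for the Xq-174 fraction. I(M+2)/I(M) = [C(3,1)·p^2·(1−p)] / p^3 = 3·(1−p)/p = 70.882/16.747 = 4.2325
(1−p)/p = 4.2325/3 = 1.4108  ⇒  p = 1/(1 + 1.4108) = 0.4148
Xq-174: 41.5%, Xq-176: 58.5%.

41.5%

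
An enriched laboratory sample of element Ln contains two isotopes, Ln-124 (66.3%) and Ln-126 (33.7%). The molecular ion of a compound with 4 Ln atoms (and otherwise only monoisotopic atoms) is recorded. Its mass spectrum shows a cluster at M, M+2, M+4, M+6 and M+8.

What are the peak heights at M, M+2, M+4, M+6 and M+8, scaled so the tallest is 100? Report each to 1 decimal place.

49.2 : 100.0 : 76.2 : 25.8 : 3.3

Expanding (0.663 + 0.337)^4:
P(M) = 0.663^4 = 0.193221
P(M+2) = 4 × 0.663^3 × 0.337^1 = 0.392853
P(M+4) = 6 × 0.663^2 × 0.337^2 = 0.299528
P(M+6) = 4 × 0.663^1 × 0.337^3 = 0.101499
P(M+8) = 0.337^4 = 0.012898
The M+2 peak is largest (0.392853); scaling to 100 gives 49.2 : 100.0 : 76.2 : 25.8 : 3.3.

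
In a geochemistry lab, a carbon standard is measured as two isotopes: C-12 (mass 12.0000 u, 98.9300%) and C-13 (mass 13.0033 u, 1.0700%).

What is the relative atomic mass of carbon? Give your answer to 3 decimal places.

The abundance-weighted mean is 0.989300 × 12.0000 + 0.010700 × 13.0033
= 11.87160 + 0.13914 = 12.01074 u

12.011 u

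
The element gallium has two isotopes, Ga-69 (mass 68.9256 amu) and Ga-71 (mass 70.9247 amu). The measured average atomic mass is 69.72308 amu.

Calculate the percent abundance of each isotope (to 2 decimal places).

Ga-69: 60.11%, Ga-71: 39.89%

Let x be the fractional abundance of Ga-69; then Ga-71 has abundance 1 − x.
68.9256·x + 70.9247·(1 − x) = 69.72308
(68.9256 − 70.9247)·x = 69.72308 − 70.9247
x = -1.20162 / -1.9991 = 0.60108 → 60.11% Ga-69, 39.89% Ga-71.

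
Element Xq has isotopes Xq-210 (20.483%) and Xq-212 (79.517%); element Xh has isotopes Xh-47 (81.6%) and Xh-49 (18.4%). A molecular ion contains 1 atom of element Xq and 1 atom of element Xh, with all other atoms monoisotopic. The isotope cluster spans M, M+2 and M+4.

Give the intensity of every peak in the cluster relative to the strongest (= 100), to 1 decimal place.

Element Xq pattern (n=1): 0.20483 : 0.79517
Element Xh pattern (n=1): 0.8160 : 0.1840
Convolve the two distributions (both contribute in 2-u steps):
  M: 0.20483×0.8160 = 0.167141
  M+2: 0.20483×0.1840 + 0.79517×0.8160 = 0.686547
  M+4: 0.79517×0.1840 = 0.146311
Scale to base peak (0.686547) = 100: 24.3 : 100.0 : 21.3

24.3 : 100.0 : 21.3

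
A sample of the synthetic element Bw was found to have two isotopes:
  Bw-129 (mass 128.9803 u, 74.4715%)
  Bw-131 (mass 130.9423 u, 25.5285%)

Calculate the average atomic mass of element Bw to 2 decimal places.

129.48 u

Weight each isotope mass by its fractional abundance: 0.744715 × 128.9803 + 0.255285 × 130.9423
= 96.05356 + 33.42761 = 129.48117 u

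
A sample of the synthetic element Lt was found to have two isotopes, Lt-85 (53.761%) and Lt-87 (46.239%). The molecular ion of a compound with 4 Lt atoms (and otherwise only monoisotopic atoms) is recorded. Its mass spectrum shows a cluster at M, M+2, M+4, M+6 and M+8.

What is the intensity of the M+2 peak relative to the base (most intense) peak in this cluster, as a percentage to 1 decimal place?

(0.53761 + 0.46239)^4 gives M 0.0835, M+2 0.2874, M+4 0.3708, M+6 0.2126, M+8 0.0457; the largest is M+4.
P(M+4) = C(4,2) × 0.53761^2 × 0.46239^2 = 6 × 0.28902451 × 0.21380451 = 0.370768 (base)
P(M+2) = C(4,1) × 0.53761^3 × 0.46239^1 = 4 × 0.15538247 × 0.46239 = 0.287389
Relative intensity = 0.287389 / 0.370768 × 100 = 77.5

77.5%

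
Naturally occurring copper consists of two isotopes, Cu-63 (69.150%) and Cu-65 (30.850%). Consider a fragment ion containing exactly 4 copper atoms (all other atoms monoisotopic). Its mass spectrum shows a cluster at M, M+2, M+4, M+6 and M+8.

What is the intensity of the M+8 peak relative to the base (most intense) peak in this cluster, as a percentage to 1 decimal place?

(0.69150 + 0.30850)^4 gives M 0.2286, M+2 0.4080, M+4 0.2731, M+6 0.0812, M+8 0.0091; the largest is M+2.
P(M+2) = C(4,1) × 0.69150^3 × 0.30850^1 = 4 × 0.33065611 × 0.3085 = 0.408030 (base)
P(M+8) = C(4,4) × 0.69150^0 × 0.30850^4 = 1 × 1.0000 × 0.00905776 = 0.009058
Relative intensity = 0.009058 / 0.408030 × 100 = 2.2

2.2%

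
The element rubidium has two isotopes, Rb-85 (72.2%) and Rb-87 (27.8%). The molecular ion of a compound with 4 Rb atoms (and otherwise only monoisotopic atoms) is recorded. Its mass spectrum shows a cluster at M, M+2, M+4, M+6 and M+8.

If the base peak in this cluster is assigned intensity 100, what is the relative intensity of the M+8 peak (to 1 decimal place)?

Binomial terms of (0.722 + 0.278)^4: M 0.2717, M+2 0.4185, M+4 0.2417, M+6 0.0620, M+8 0.0060 → M+2 is the base peak.
P(M+2) = C(4,1) × 0.722^3 × 0.278^1 = 4 × 0.37636705 × 0.2780 = 0.418520 (base)
P(M+8) = C(4,4) × 0.722^0 × 0.278^4 = 1 × 1.0000 × 0.00597282 = 0.005973
Relative intensity = 0.005973 / 0.418520 × 100 = 1.4

1.4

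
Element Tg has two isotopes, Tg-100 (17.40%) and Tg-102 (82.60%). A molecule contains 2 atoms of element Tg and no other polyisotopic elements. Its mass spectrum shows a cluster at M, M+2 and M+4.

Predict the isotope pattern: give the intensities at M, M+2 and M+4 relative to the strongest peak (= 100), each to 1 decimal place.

Each Tg atom is independently Tg-100 (p = 0.1740) or Tg-102 (q = 0.8260); the cluster is the binomial expansion (p + q)^2.
P(M) = 0.1740^2 = 0.030276
P(M+2) = 2 × 0.1740^1 × 0.8260^1 = 0.287448
P(M+4) = 0.8260^2 = 0.682276
The M+4 peak is largest (0.682276); scaling to 100 gives 4.4 : 42.1 : 100.0.

4.4 : 42.1 : 100.0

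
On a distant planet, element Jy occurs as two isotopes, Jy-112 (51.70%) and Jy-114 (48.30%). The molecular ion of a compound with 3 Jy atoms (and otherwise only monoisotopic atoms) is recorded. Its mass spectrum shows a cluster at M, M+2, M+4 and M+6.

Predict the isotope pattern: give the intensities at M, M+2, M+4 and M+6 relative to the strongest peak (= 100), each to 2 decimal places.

The 3 Jy atoms are independent, so intensities follow the terms of (0.5170 + 0.4830)^3.
P(M) = 0.5170^3 = 0.138188
P(M+2) = 3 × 0.5170^2 × 0.4830^1 = 0.387302
P(M+4) = 3 × 0.5170^1 × 0.4830^2 = 0.361831
P(M+6) = 0.4830^3 = 0.112679
The M+2 peak is largest (0.387302); scaling to 100 gives 35.68 : 100.00 : 93.42 : 29.09.

35.68 : 100.00 : 93.42 : 29.09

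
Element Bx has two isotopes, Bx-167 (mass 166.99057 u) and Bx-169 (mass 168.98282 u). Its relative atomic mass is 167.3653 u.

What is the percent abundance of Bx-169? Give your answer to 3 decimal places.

18.809%

Let x be the fractional abundance of Bx-167; then Bx-169 has abundance 1 − x.
166.99057·x + 168.98282·(1 − x) = 167.3653
(166.99057 − 168.98282)·x = 167.3653 − 168.98282
x = -1.61752 / -1.99225 = 0.81191 → 81.191% Bx-167, 18.809% Bx-169.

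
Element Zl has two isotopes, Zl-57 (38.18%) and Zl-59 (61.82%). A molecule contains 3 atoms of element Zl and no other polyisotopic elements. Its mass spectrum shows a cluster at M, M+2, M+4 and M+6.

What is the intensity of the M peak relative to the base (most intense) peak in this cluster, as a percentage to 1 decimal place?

12.7%

(0.3818 + 0.6182)^3 gives M 0.0557, M+2 0.2703, M+4 0.4377, M+6 0.2363; the largest is M+4.
P(M+4) = C(3,2) × 0.3818^1 × 0.6182^2 = 3 × 0.3818 × 0.38217124 = 0.437739 (base)
P(M) = C(3,0) × 0.3818^3 × 0.6182^0 = 1 × 0.05565546 × 1.0000 = 0.055655
Relative intensity = 0.055655 / 0.437739 × 100 = 12.7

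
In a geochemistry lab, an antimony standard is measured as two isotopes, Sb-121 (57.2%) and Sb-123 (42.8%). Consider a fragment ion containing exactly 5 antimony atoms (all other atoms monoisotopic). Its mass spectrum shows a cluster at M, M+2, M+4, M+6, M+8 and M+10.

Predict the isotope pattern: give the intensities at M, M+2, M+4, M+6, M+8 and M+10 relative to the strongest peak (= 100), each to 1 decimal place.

The 5 Sb atoms are independent, so intensities follow the terms of (0.572 + 0.428)^5.
P(M) = 0.572^5 = 0.061232
P(M+2) = 5 × 0.572^4 × 0.428^1 = 0.229086
P(M+4) = 10 × 0.572^3 × 0.428^2 = 0.342827
P(M+6) = 10 × 0.572^2 × 0.428^3 = 0.256521
P(M+8) = 5 × 0.572^1 × 0.428^4 = 0.095971
P(M+10) = 0.428^5 = 0.014362
The M+4 peak is largest (0.342827); scaling to 100 gives 17.9 : 66.8 : 100.0 : 74.8 : 28.0 : 4.2.

17.9 : 66.8 : 100.0 : 74.8 : 28.0 : 4.2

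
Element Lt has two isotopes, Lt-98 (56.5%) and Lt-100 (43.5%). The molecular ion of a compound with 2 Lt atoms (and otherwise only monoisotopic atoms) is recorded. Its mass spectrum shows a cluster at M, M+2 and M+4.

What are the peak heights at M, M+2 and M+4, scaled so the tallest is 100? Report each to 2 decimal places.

Expanding (0.565 + 0.435)^2:
P(M) = 0.565^2 = 0.319225
P(M+2) = 2 × 0.565^1 × 0.435^1 = 0.491550
P(M+4) = 0.435^2 = 0.189225
The M+2 peak is largest (0.491550); scaling to 100 gives 64.94 : 100.00 : 38.50.

64.94 : 100.00 : 38.50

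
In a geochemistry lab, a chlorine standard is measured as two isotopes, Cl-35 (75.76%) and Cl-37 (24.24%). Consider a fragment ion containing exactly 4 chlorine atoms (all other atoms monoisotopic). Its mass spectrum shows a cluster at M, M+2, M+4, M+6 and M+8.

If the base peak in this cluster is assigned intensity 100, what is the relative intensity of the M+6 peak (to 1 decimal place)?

10.2

Term probabilities: M 0.3294, M+2 0.4216, M+4 0.2023, M+6 0.0432, M+8 0.0035. Base peak = M+2.
P(M+2) = C(4,1) × 0.7576^3 × 0.2424^1 = 4 × 0.4348304 × 0.2424 = 0.421612 (base)
P(M+6) = C(4,3) × 0.7576^1 × 0.2424^3 = 4 × 0.7576 × 0.01424288 = 0.043162
Relative intensity = 0.043162 / 0.421612 × 100 = 10.2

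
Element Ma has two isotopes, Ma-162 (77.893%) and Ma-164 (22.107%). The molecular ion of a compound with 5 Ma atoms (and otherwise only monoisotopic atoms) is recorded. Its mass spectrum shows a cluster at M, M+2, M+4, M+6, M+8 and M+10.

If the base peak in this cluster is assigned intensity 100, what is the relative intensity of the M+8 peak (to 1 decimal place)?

2.3

(0.77893 + 0.22107)^5 gives M 0.2867, M+2 0.4069, M+4 0.2310, M+6 0.0656, M+8 0.0093, M+10 0.0005; the largest is M+2.
P(M+2) = C(5,1) × 0.77893^4 × 0.22107^1 = 5 × 0.36812365 × 0.22107 = 0.406905 (base)
P(M+8) = C(5,4) × 0.77893^1 × 0.22107^4 = 5 × 0.77893 × 0.00238847 = 0.009302
Relative intensity = 0.009302 / 0.406905 × 100 = 2.3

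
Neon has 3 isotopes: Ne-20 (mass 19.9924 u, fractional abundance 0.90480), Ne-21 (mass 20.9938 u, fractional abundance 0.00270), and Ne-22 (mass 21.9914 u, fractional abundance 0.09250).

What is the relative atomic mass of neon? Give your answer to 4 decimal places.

20.1800 u

Average mass = Σ (abundance × isotope mass) = 0.90480 × 19.9924 + 0.00270 × 20.9938 + 0.09250 × 21.9914
= 18.08912 + 0.05668 + 2.03420 = 20.18000 u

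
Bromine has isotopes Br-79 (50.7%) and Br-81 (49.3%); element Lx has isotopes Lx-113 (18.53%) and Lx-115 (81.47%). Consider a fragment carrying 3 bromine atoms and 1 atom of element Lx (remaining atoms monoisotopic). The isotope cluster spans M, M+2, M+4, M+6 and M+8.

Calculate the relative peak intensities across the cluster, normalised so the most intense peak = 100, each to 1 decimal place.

Bromine pattern (n=3): 0.13032384 : 0.38017547 : 0.36967753 : 0.11982316
Element Lx pattern (n=1): 0.1853 : 0.8147
Convolve the two distributions (both contribute in 2-u steps):
  M: 0.13032384×0.1853 = 0.024149
  M+2: 0.13032384×0.8147 + 0.38017547×0.1853 = 0.176621
  M+4: 0.38017547×0.8147 + 0.36967753×0.1853 = 0.378230
  M+6: 0.36967753×0.8147 + 0.11982316×0.1853 = 0.323380
  M+8: 0.11982316×0.8147 = 0.097620
Scale to base peak (0.378230) = 100: 6.4 : 46.7 : 100.0 : 85.5 : 25.8

6.4 : 46.7 : 100.0 : 85.5 : 25.8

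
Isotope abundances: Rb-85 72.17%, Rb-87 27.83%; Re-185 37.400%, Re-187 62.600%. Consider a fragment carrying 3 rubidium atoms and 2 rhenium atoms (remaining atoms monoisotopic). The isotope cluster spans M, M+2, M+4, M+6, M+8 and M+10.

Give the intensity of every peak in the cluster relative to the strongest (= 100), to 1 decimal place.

14.0 : 63.3 : 100.0 : 67.3 : 20.2 : 2.3

Rubidium pattern (n=3): 0.37589809 : 0.43485841 : 0.16768892 : 0.02155458
Rhenium pattern (n=2): 0.139876 : 0.468248 : 0.391876
Convolve the two distributions (both contribute in 2-u steps):
  M: 0.37589809×0.139876 = 0.052579
  M+2: 0.37589809×0.468248 + 0.43485841×0.139876 = 0.236840
  M+4: 0.37589809×0.391876 + 0.43485841×0.468248 + 0.16768892×0.139876 = 0.374383
  M+6: 0.43485841×0.391876 + 0.16768892×0.468248 + 0.02155458×0.139876 = 0.251946
  M+8: 0.16768892×0.391876 + 0.02155458×0.468248 = 0.075806
  M+10: 0.02155458×0.391876 = 0.008447
Scale to base peak (0.374383) = 100: 14.0 : 63.3 : 100.0 : 67.3 : 20.2 : 2.3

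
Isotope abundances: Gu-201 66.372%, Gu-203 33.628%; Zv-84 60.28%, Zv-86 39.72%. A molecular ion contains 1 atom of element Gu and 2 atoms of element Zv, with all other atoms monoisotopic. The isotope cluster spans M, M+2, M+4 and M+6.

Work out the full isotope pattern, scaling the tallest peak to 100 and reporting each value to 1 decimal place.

54.8 : 100.0 : 60.4 : 12.1

Element Gu pattern (n=1): 0.66372 : 0.33628
Element Zv pattern (n=2): 0.36336784 : 0.47886432 : 0.15776784
Convolve the two distributions (both contribute in 2-u steps):
  M: 0.66372×0.36336784 = 0.241175
  M+2: 0.66372×0.47886432 + 0.33628×0.36336784 = 0.440025
  M+4: 0.66372×0.15776784 + 0.33628×0.47886432 = 0.265746
  M+6: 0.33628×0.15776784 = 0.053054
Scale to base peak (0.440025) = 100: 54.8 : 100.0 : 60.4 : 12.1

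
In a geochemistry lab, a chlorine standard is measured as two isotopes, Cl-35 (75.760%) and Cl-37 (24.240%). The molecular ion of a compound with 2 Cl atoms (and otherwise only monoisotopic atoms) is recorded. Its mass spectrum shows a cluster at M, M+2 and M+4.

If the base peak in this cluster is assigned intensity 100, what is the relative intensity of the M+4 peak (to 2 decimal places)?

Binomial terms of (0.75760 + 0.24240)^2: M 0.5740, M+2 0.3673, M+4 0.0588 → M is the base peak.
P(M) = C(2,0) × 0.75760^2 × 0.24240^0 = 1 × 0.57395776 × 1.0000 = 0.573958 (base)
P(M+4) = C(2,2) × 0.75760^0 × 0.24240^2 = 1 × 1.0000 × 0.05875776 = 0.058758
Relative intensity = 0.058758 / 0.573958 × 100 = 10.24

10.24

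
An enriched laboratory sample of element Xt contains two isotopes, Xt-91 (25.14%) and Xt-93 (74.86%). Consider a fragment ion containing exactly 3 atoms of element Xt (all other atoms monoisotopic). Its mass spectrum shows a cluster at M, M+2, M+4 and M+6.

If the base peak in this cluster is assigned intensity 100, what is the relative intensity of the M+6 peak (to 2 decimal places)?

Term probabilities: M 0.0159, M+2 0.1419, M+4 0.4227, M+6 0.4195. Base peak = M+4.
P(M+4) = C(3,2) × 0.2514^1 × 0.7486^2 = 3 × 0.2514 × 0.56040196 = 0.422655 (base)
P(M+6) = C(3,3) × 0.2514^0 × 0.7486^3 = 1 × 1.0000 × 0.41951691 = 0.419517
Relative intensity = 0.419517 / 0.422655 × 100 = 99.26

99.26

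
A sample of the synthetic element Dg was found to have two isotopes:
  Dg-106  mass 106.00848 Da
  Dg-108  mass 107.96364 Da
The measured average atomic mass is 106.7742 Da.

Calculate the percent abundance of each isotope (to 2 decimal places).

Let x be the fractional abundance of Dg-106; then Dg-108 has abundance 1 − x.
106.00848·x + 107.96364·(1 − x) = 106.7742
(106.00848 − 107.96364)·x = 106.7742 − 107.96364
x = -1.18944 / -1.95516 = 0.60836 → 60.84% Dg-106, 39.16% Dg-108.

Dg-106: 60.84%, Dg-108: 39.16%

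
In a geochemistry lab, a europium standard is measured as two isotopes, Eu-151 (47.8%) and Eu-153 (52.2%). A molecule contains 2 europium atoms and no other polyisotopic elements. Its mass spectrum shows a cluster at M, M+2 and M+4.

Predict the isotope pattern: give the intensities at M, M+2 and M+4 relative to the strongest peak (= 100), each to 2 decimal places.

The 2 Eu atoms are independent, so intensities follow the terms of (0.478 + 0.522)^2.
P(M) = 0.478^2 = 0.228484
P(M+2) = 2 × 0.478^1 × 0.522^1 = 0.499032
P(M+4) = 0.522^2 = 0.272484
The M+2 peak is largest (0.499032); scaling to 100 gives 45.79 : 100.00 : 54.60.

45.79 : 100.00 : 54.60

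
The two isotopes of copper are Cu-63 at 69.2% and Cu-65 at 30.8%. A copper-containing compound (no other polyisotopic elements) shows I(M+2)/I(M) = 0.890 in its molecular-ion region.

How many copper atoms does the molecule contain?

With n Cu atoms, P(M+2)/P(M) = C(n,1)·p^(n−1)q / p^n = n·q/p = n · 0.308/0.692.
n = 0.890 × 0.692/0.308 = 2.00 ≈ 2

2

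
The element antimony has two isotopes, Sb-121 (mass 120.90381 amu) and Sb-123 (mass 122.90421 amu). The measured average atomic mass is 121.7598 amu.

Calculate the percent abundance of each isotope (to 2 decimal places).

With x = fraction of Sb-121 (so Sb-123 is 1 − x):
120.90381·x + 122.90421·(1 − x) = 121.7598
(120.90381 − 122.90421)·x = 121.7598 − 122.90421
x = -1.14441 / -2.00040 = 0.57209 → 57.21% Sb-121, 42.79% Sb-123.

Sb-121: 57.21%, Sb-123: 42.79%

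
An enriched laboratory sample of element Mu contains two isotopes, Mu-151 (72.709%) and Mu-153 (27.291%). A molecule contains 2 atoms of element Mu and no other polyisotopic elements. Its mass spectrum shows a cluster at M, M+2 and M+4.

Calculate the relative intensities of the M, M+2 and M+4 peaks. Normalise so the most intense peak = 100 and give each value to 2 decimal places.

100.00 : 75.07 : 14.09

Expanding (0.72709 + 0.27291)^2:
P(M) = 0.72709^2 = 0.528660
P(M+2) = 2 × 0.72709^1 × 0.27291^1 = 0.396860
P(M+4) = 0.27291^2 = 0.074480
The M peak is largest (0.528660); scaling to 100 gives 100.00 : 75.07 : 14.09.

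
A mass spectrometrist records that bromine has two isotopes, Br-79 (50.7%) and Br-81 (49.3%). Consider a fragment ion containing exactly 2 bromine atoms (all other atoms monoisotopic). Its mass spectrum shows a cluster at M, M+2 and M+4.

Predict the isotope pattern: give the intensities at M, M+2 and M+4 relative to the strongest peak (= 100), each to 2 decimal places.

51.42 : 100.00 : 48.62

Each Br atom is independently Br-79 (p = 0.507) or Br-81 (q = 0.493); the cluster is the binomial expansion (p + q)^2.
P(M) = 0.507^2 = 0.257049
P(M+2) = 2 × 0.507^1 × 0.493^1 = 0.499902
P(M+4) = 0.493^2 = 0.243049
The M+2 peak is largest (0.499902); scaling to 100 gives 51.42 : 100.00 : 48.62.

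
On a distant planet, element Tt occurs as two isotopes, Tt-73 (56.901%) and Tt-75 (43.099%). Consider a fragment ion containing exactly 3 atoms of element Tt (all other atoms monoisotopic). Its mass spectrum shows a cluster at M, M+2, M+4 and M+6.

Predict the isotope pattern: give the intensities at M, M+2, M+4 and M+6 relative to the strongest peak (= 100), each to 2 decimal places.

The 3 Tt atoms are independent, so intensities follow the terms of (0.56901 + 0.43099)^3.
P(M) = 0.56901^3 = 0.184230
P(M+2) = 3 × 0.56901^2 × 0.43099^1 = 0.418628
P(M+4) = 3 × 0.56901^1 × 0.43099^2 = 0.317085
P(M+6) = 0.43099^3 = 0.080057
The M+2 peak is largest (0.418628); scaling to 100 gives 44.01 : 100.00 : 75.74 : 19.12.

44.01 : 100.00 : 75.74 : 19.12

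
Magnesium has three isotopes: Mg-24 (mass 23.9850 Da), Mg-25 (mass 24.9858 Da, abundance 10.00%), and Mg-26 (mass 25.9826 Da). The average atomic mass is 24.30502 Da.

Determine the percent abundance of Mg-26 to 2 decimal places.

11.01%

Let x and y be the fractions of Mg-24 and Mg-26. Then x + y = 1 − 0.1000 = 0.9000 and 23.9850x + 25.9826y = 24.30502 − 0.1000×24.9858 = 21.80644.
Substituting: 23.9850x + 25.9826(0.9000 − x) = 21.80644
(23.9850 − 25.9826)x = -1.5779  ⇒  x = 0.78990, y = 0.11010
Mg-24: 78.99%, Mg-26: 11.01%.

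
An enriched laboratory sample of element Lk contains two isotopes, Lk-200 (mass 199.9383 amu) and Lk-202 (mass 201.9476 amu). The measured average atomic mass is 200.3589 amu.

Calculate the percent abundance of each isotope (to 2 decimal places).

Lk-200: 79.07%, Lk-202: 20.93%

Let x be the fractional abundance of Lk-200; then Lk-202 has abundance 1 − x.
199.9383·x + 201.9476·(1 − x) = 200.3589
(199.9383 − 201.9476)·x = 200.3589 − 201.9476
x = -1.5887 / -2.0093 = 0.79067 → 79.07% Lk-200, 20.93% Lk-202.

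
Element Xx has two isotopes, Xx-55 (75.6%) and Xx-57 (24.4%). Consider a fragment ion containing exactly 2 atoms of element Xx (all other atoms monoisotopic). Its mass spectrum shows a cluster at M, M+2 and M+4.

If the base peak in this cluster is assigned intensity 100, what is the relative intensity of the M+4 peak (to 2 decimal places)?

10.42

(0.756 + 0.244)^2 gives M 0.5715, M+2 0.3689, M+4 0.0595; the largest is M.
P(M) = C(2,0) × 0.756^2 × 0.244^0 = 1 × 0.571536 × 1.0000 = 0.571536 (base)
P(M+4) = C(2,2) × 0.756^0 × 0.244^2 = 1 × 1.0000 × 0.059536 = 0.059536
Relative intensity = 0.059536 / 0.571536 × 100 = 10.42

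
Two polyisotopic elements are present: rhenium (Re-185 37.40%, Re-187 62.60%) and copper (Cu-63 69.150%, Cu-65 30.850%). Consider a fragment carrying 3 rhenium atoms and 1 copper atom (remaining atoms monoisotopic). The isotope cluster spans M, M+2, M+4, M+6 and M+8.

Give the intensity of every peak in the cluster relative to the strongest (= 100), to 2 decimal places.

9.39 : 51.36 : 100.00 : 79.28 : 19.65

Rhenium pattern (n=3): 0.05231362 : 0.26268713 : 0.43968487 : 0.24531438
Copper pattern (n=1): 0.6915 : 0.3085
Convolve the two distributions (both contribute in 2-u steps):
  M: 0.05231362×0.6915 = 0.036175
  M+2: 0.05231362×0.3085 + 0.26268713×0.6915 = 0.197787
  M+4: 0.26268713×0.3085 + 0.43968487×0.6915 = 0.385081
  M+6: 0.43968487×0.3085 + 0.24531438×0.6915 = 0.305278
  M+8: 0.24531438×0.3085 = 0.075679
Scale to base peak (0.385081) = 100: 9.39 : 51.36 : 100.00 : 79.28 : 19.65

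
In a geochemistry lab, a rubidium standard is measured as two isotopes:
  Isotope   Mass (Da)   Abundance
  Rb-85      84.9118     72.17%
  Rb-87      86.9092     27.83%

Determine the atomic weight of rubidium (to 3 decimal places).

85.468 Da

The abundance-weighted mean is 0.7217 × 84.9118 + 0.2783 × 86.9092
= 61.28085 + 24.18683 = 85.46768 Da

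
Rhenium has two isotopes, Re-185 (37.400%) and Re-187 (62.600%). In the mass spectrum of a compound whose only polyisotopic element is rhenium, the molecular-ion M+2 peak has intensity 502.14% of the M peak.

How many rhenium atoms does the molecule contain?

For n independent Re atoms, I(M+2)/I(M) = n · (abundance Re-187) / (abundance Re-185) = n · 0.62600/0.37400.
n = 5.0214 × 0.37400/0.62600 = 3.00 ≈ 3

3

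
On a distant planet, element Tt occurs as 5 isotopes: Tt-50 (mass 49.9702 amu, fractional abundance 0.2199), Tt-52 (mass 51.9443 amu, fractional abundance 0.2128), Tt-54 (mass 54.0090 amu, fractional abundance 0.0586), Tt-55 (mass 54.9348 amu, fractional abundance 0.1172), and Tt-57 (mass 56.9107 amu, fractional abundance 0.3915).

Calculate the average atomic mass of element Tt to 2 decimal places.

53.93 amu

Average mass = Σ (abundance × isotope mass) = 0.2199 × 49.9702 + 0.2128 × 51.9443 + 0.0586 × 54.0090 + 0.1172 × 54.9348 + 0.3915 × 56.9107
= 10.98845 + 11.05375 + 3.16493 + 6.43836 + 22.28054 = 53.92603 amu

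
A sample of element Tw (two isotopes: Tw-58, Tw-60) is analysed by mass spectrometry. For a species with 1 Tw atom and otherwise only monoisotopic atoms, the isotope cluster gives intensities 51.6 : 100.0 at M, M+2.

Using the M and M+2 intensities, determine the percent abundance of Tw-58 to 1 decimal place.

Let p = fractional abundance of Tw-58. I(M+2)/I(M) = [C(1,1)·p^0·(1−p)] / p^1 = 1·(1−p)/p = 100.0/51.6 = 1.9380
(1−p)/p = 1.9380/1 = 1.9380  ⇒  p = 1/(1 + 1.9380) = 0.3404
Tw-58: 34.0%, Tw-60: 66.0%.

34.0%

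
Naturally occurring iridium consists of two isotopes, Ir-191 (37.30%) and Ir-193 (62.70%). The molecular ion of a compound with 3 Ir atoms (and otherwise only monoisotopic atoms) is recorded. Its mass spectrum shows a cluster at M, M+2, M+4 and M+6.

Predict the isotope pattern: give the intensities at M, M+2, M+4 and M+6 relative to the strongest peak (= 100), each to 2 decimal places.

Each Ir atom is independently Ir-191 (p = 0.3730) or Ir-193 (q = 0.6270); the cluster is the binomial expansion (p + q)^3.
P(M) = 0.3730^3 = 0.051895
P(M+2) = 3 × 0.3730^2 × 0.6270^1 = 0.261702
P(M+4) = 3 × 0.3730^1 × 0.6270^2 = 0.439911
P(M+6) = 0.6270^3 = 0.246492
The M+4 peak is largest (0.439911); scaling to 100 gives 11.80 : 59.49 : 100.00 : 56.03.

11.80 : 59.49 : 100.00 : 56.03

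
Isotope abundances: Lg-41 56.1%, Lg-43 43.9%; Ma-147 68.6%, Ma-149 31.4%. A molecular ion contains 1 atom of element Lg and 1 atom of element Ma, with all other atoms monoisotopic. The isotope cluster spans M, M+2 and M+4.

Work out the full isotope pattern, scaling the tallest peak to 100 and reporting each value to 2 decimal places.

Element Lg pattern (n=1): 0.5610 : 0.4390
Element Ma pattern (n=1): 0.6860 : 0.3140
Convolve the two distributions (both contribute in 2-u steps):
  M: 0.5610×0.6860 = 0.384846
  M+2: 0.5610×0.3140 + 0.4390×0.6860 = 0.477308
  M+4: 0.4390×0.3140 = 0.137846
Scale to base peak (0.477308) = 100: 80.63 : 100.00 : 28.88

80.63 : 100.00 : 28.88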